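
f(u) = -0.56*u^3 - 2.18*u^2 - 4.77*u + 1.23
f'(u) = -1.68*u^2 - 4.36*u - 4.77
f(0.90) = -5.24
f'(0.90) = -10.05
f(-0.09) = 1.64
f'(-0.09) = -4.39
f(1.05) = -6.83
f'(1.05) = -11.20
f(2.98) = -47.16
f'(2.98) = -32.68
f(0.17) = 0.35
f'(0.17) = -5.56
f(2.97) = -46.84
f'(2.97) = -32.54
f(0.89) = -5.14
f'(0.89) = -9.98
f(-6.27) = 83.47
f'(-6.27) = -43.48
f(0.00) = 1.23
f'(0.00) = -4.77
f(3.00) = -47.82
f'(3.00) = -32.97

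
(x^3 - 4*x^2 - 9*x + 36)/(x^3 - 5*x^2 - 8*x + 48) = (x - 3)/(x - 4)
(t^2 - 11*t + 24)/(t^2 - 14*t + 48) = (t - 3)/(t - 6)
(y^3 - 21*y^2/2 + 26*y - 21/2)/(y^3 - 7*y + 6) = (2*y^3 - 21*y^2 + 52*y - 21)/(2*(y^3 - 7*y + 6))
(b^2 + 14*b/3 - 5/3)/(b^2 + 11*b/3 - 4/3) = (b + 5)/(b + 4)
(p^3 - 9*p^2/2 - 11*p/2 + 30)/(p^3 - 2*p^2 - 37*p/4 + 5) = 2*(p - 3)/(2*p - 1)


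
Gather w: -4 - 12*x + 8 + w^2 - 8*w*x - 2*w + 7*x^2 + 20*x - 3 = w^2 + w*(-8*x - 2) + 7*x^2 + 8*x + 1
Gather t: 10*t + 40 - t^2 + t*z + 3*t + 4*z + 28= -t^2 + t*(z + 13) + 4*z + 68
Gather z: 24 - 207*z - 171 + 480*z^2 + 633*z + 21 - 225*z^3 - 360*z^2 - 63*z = -225*z^3 + 120*z^2 + 363*z - 126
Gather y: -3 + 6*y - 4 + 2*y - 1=8*y - 8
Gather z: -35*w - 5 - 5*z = -35*w - 5*z - 5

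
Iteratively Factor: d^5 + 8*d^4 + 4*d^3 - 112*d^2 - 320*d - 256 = (d + 2)*(d^4 + 6*d^3 - 8*d^2 - 96*d - 128) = (d + 2)*(d + 4)*(d^3 + 2*d^2 - 16*d - 32) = (d - 4)*(d + 2)*(d + 4)*(d^2 + 6*d + 8) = (d - 4)*(d + 2)^2*(d + 4)*(d + 4)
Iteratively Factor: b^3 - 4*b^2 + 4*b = (b)*(b^2 - 4*b + 4) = b*(b - 2)*(b - 2)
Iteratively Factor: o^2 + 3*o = (o)*(o + 3)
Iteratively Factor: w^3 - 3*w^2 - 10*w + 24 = (w - 4)*(w^2 + w - 6) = (w - 4)*(w + 3)*(w - 2)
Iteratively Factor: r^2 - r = (r - 1)*(r)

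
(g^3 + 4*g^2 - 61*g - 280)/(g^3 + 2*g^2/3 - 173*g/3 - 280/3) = 3*(g + 5)/(3*g + 5)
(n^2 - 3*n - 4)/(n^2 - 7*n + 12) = (n + 1)/(n - 3)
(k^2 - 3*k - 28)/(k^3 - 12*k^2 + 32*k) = (k^2 - 3*k - 28)/(k*(k^2 - 12*k + 32))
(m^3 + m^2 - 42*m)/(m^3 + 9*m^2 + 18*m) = (m^2 + m - 42)/(m^2 + 9*m + 18)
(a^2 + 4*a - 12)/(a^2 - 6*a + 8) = (a + 6)/(a - 4)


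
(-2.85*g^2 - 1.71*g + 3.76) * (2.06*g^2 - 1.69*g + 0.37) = -5.871*g^4 + 1.2939*g^3 + 9.581*g^2 - 6.9871*g + 1.3912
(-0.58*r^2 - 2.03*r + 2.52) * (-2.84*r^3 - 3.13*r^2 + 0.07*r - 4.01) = 1.6472*r^5 + 7.5806*r^4 - 0.8435*r^3 - 5.7039*r^2 + 8.3167*r - 10.1052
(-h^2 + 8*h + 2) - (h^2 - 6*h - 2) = -2*h^2 + 14*h + 4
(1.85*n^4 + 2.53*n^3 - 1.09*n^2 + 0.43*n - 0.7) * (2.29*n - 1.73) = 4.2365*n^5 + 2.5932*n^4 - 6.873*n^3 + 2.8704*n^2 - 2.3469*n + 1.211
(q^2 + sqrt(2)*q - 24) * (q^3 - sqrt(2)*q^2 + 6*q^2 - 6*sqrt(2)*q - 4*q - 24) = q^5 + 6*q^4 - 30*q^3 - 180*q^2 + 20*sqrt(2)*q^2 + 96*q + 120*sqrt(2)*q + 576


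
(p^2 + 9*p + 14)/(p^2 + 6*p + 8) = (p + 7)/(p + 4)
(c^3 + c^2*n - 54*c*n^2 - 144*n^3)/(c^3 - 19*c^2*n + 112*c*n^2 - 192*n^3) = (c^2 + 9*c*n + 18*n^2)/(c^2 - 11*c*n + 24*n^2)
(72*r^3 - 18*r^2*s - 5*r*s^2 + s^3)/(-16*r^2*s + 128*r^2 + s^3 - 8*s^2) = (-18*r^2 + 9*r*s - s^2)/(4*r*s - 32*r - s^2 + 8*s)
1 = 1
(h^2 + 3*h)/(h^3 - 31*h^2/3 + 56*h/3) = 3*(h + 3)/(3*h^2 - 31*h + 56)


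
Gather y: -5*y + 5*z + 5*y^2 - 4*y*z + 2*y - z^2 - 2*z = 5*y^2 + y*(-4*z - 3) - z^2 + 3*z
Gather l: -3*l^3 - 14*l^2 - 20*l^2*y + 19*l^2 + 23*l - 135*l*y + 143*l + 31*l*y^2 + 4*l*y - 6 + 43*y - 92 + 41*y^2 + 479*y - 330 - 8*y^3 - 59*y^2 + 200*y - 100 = -3*l^3 + l^2*(5 - 20*y) + l*(31*y^2 - 131*y + 166) - 8*y^3 - 18*y^2 + 722*y - 528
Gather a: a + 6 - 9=a - 3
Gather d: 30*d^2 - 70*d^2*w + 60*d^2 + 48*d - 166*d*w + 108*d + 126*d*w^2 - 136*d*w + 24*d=d^2*(90 - 70*w) + d*(126*w^2 - 302*w + 180)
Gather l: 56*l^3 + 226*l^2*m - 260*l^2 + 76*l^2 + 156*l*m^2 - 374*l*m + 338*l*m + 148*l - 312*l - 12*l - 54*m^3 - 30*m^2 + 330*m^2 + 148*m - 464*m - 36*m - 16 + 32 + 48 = 56*l^3 + l^2*(226*m - 184) + l*(156*m^2 - 36*m - 176) - 54*m^3 + 300*m^2 - 352*m + 64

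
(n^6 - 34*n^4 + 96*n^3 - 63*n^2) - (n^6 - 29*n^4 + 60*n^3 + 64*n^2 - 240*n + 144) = -5*n^4 + 36*n^3 - 127*n^2 + 240*n - 144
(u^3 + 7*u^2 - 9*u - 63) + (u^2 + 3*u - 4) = u^3 + 8*u^2 - 6*u - 67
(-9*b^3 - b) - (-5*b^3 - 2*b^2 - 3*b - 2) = -4*b^3 + 2*b^2 + 2*b + 2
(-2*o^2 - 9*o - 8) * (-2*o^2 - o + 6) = 4*o^4 + 20*o^3 + 13*o^2 - 46*o - 48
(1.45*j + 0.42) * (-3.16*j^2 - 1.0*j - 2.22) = -4.582*j^3 - 2.7772*j^2 - 3.639*j - 0.9324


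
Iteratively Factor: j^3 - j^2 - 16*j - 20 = (j + 2)*(j^2 - 3*j - 10) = (j + 2)^2*(j - 5)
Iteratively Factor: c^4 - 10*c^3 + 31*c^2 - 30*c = (c)*(c^3 - 10*c^2 + 31*c - 30) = c*(c - 5)*(c^2 - 5*c + 6) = c*(c - 5)*(c - 3)*(c - 2)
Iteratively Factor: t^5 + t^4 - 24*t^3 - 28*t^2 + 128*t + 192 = (t + 2)*(t^4 - t^3 - 22*t^2 + 16*t + 96) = (t + 2)^2*(t^3 - 3*t^2 - 16*t + 48) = (t - 4)*(t + 2)^2*(t^2 + t - 12) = (t - 4)*(t + 2)^2*(t + 4)*(t - 3)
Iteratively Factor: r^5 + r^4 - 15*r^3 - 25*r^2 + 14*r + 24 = (r + 3)*(r^4 - 2*r^3 - 9*r^2 + 2*r + 8) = (r + 1)*(r + 3)*(r^3 - 3*r^2 - 6*r + 8) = (r + 1)*(r + 2)*(r + 3)*(r^2 - 5*r + 4) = (r - 4)*(r + 1)*(r + 2)*(r + 3)*(r - 1)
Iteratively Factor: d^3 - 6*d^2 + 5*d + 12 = (d - 4)*(d^2 - 2*d - 3) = (d - 4)*(d + 1)*(d - 3)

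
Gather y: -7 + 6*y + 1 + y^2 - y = y^2 + 5*y - 6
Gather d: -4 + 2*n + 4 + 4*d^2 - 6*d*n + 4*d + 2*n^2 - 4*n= 4*d^2 + d*(4 - 6*n) + 2*n^2 - 2*n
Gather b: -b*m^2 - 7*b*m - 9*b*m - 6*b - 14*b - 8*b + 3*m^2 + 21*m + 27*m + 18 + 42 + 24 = b*(-m^2 - 16*m - 28) + 3*m^2 + 48*m + 84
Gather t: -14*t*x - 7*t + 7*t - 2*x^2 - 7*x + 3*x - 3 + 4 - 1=-14*t*x - 2*x^2 - 4*x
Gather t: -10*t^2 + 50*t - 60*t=-10*t^2 - 10*t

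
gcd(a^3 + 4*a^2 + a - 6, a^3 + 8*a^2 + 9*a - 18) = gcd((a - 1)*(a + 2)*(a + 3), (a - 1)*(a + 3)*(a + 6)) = a^2 + 2*a - 3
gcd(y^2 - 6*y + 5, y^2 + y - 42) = 1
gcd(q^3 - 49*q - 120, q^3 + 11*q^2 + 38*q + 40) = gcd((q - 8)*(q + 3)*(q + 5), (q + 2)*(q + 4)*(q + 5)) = q + 5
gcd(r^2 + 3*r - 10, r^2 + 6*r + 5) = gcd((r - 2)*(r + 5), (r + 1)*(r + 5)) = r + 5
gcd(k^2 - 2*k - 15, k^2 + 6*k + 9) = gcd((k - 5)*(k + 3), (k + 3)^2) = k + 3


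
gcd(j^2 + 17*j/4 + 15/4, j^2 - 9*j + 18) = 1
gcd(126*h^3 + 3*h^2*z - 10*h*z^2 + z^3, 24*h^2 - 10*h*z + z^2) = -6*h + z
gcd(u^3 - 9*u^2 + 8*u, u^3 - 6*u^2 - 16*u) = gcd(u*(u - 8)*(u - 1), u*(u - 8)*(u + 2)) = u^2 - 8*u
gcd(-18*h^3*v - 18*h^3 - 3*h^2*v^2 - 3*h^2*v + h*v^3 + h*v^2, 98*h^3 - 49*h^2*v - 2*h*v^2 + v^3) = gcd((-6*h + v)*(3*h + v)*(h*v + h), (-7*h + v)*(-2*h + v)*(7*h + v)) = 1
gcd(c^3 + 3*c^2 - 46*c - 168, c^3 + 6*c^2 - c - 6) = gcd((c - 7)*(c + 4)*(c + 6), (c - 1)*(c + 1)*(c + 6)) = c + 6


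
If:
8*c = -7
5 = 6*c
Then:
No Solution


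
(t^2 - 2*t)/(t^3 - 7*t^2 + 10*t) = 1/(t - 5)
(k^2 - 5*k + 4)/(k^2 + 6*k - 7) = (k - 4)/(k + 7)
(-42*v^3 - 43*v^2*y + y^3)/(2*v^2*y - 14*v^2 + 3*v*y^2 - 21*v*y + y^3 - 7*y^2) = (-42*v^2 - v*y + y^2)/(2*v*y - 14*v + y^2 - 7*y)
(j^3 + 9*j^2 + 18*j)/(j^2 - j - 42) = j*(j + 3)/(j - 7)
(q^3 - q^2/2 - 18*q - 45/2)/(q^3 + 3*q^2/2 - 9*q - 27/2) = (q - 5)/(q - 3)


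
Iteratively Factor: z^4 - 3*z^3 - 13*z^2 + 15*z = (z + 3)*(z^3 - 6*z^2 + 5*z) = z*(z + 3)*(z^2 - 6*z + 5) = z*(z - 1)*(z + 3)*(z - 5)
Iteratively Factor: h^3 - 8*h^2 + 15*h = (h - 5)*(h^2 - 3*h) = (h - 5)*(h - 3)*(h)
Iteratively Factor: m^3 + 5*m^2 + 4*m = (m)*(m^2 + 5*m + 4) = m*(m + 1)*(m + 4)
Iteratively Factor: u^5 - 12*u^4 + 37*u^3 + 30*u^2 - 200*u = (u + 2)*(u^4 - 14*u^3 + 65*u^2 - 100*u) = (u - 5)*(u + 2)*(u^3 - 9*u^2 + 20*u) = (u - 5)*(u - 4)*(u + 2)*(u^2 - 5*u) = (u - 5)^2*(u - 4)*(u + 2)*(u)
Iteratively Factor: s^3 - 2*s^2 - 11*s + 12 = (s + 3)*(s^2 - 5*s + 4) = (s - 4)*(s + 3)*(s - 1)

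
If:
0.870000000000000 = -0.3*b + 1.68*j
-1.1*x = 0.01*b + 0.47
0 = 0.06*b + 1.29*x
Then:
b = 11.42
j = 2.56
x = -0.53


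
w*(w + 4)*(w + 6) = w^3 + 10*w^2 + 24*w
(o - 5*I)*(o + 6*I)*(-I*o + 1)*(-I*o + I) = -o^4 + o^3 - 2*I*o^3 - 29*o^2 + 2*I*o^2 + 29*o - 30*I*o + 30*I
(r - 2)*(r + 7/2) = r^2 + 3*r/2 - 7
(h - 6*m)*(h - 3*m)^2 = h^3 - 12*h^2*m + 45*h*m^2 - 54*m^3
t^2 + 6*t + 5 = (t + 1)*(t + 5)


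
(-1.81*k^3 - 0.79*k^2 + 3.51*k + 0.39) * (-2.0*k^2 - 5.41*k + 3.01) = 3.62*k^5 + 11.3721*k^4 - 8.1942*k^3 - 22.147*k^2 + 8.4552*k + 1.1739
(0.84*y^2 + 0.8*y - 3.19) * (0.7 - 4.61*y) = -3.8724*y^3 - 3.1*y^2 + 15.2659*y - 2.233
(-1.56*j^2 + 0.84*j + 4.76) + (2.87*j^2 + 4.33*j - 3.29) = 1.31*j^2 + 5.17*j + 1.47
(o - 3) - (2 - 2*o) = 3*o - 5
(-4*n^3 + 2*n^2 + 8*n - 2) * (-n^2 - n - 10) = 4*n^5 + 2*n^4 + 30*n^3 - 26*n^2 - 78*n + 20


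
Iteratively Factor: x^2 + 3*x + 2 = (x + 1)*(x + 2)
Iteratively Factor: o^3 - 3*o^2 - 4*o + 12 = (o - 2)*(o^2 - o - 6) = (o - 2)*(o + 2)*(o - 3)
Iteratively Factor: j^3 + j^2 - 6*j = (j)*(j^2 + j - 6) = j*(j - 2)*(j + 3)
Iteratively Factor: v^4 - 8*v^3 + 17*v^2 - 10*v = (v - 2)*(v^3 - 6*v^2 + 5*v) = (v - 2)*(v - 1)*(v^2 - 5*v) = (v - 5)*(v - 2)*(v - 1)*(v)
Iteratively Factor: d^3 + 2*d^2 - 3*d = (d - 1)*(d^2 + 3*d) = d*(d - 1)*(d + 3)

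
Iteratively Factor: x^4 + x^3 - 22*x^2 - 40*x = (x - 5)*(x^3 + 6*x^2 + 8*x) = (x - 5)*(x + 4)*(x^2 + 2*x) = x*(x - 5)*(x + 4)*(x + 2)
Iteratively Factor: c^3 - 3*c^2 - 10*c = (c)*(c^2 - 3*c - 10) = c*(c + 2)*(c - 5)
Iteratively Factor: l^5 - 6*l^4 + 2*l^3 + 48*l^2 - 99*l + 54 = (l + 3)*(l^4 - 9*l^3 + 29*l^2 - 39*l + 18) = (l - 1)*(l + 3)*(l^3 - 8*l^2 + 21*l - 18) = (l - 2)*(l - 1)*(l + 3)*(l^2 - 6*l + 9) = (l - 3)*(l - 2)*(l - 1)*(l + 3)*(l - 3)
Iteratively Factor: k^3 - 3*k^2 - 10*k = (k + 2)*(k^2 - 5*k) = (k - 5)*(k + 2)*(k)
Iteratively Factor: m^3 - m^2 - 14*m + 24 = (m + 4)*(m^2 - 5*m + 6) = (m - 2)*(m + 4)*(m - 3)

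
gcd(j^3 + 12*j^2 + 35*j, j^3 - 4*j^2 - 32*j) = j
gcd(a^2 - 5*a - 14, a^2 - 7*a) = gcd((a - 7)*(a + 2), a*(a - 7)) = a - 7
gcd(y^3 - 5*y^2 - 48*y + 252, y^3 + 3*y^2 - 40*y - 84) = y^2 + y - 42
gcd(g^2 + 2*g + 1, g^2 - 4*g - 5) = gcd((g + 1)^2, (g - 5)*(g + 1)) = g + 1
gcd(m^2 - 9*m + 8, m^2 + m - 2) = m - 1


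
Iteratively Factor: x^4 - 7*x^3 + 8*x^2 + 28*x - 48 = (x - 4)*(x^3 - 3*x^2 - 4*x + 12) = (x - 4)*(x + 2)*(x^2 - 5*x + 6) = (x - 4)*(x - 3)*(x + 2)*(x - 2)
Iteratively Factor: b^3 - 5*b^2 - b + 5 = (b - 5)*(b^2 - 1) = (b - 5)*(b - 1)*(b + 1)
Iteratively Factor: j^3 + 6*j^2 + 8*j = (j + 2)*(j^2 + 4*j) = j*(j + 2)*(j + 4)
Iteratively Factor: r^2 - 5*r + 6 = (r - 3)*(r - 2)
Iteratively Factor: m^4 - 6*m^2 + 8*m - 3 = (m - 1)*(m^3 + m^2 - 5*m + 3) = (m - 1)*(m + 3)*(m^2 - 2*m + 1) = (m - 1)^2*(m + 3)*(m - 1)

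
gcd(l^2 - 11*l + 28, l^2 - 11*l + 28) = l^2 - 11*l + 28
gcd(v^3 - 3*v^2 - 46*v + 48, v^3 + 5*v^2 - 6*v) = v^2 + 5*v - 6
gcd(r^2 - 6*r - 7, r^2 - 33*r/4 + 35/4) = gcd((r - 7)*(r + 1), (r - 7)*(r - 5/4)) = r - 7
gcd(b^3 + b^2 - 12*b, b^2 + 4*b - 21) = b - 3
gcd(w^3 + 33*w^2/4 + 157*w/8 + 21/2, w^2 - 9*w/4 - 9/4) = w + 3/4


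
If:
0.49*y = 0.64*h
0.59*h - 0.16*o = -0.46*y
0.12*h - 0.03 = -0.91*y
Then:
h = 0.02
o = 0.17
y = 0.03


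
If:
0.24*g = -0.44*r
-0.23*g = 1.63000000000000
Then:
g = -7.09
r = 3.87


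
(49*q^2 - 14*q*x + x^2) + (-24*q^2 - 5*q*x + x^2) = 25*q^2 - 19*q*x + 2*x^2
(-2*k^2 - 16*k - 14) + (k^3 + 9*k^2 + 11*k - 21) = k^3 + 7*k^2 - 5*k - 35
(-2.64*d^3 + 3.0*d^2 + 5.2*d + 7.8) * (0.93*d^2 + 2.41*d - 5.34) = -2.4552*d^5 - 3.5724*d^4 + 26.1636*d^3 + 3.766*d^2 - 8.97*d - 41.652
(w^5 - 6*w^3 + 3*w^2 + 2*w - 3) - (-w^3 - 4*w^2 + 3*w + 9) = w^5 - 5*w^3 + 7*w^2 - w - 12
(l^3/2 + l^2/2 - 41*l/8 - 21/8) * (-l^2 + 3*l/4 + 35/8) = -l^5/2 - l^4/8 + 123*l^3/16 + 31*l^2/32 - 1561*l/64 - 735/64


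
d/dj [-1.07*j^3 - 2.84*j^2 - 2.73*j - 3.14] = -3.21*j^2 - 5.68*j - 2.73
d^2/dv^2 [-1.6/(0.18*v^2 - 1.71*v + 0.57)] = (0.10368*v^2 - 0.98496*v - 1.6*(0.36*v - 1.71)*(0.72*v - 3.42) + 0.32832)/(0.18*v^2 - 1.71*v + 0.57)^3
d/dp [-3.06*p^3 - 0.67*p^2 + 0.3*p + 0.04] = -9.18*p^2 - 1.34*p + 0.3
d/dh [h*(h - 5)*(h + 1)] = 3*h^2 - 8*h - 5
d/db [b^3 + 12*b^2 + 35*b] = 3*b^2 + 24*b + 35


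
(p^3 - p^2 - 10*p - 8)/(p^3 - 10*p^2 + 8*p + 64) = (p + 1)/(p - 8)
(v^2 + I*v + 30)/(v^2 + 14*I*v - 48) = (v - 5*I)/(v + 8*I)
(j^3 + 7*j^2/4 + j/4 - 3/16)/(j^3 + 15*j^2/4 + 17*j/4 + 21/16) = (4*j - 1)/(4*j + 7)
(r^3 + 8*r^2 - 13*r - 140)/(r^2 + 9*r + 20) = (r^2 + 3*r - 28)/(r + 4)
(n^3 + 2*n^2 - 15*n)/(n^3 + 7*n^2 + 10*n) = (n - 3)/(n + 2)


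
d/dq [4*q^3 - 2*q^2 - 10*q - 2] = 12*q^2 - 4*q - 10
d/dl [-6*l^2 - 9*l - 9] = -12*l - 9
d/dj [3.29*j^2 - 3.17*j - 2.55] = 6.58*j - 3.17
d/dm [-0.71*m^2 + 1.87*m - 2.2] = 1.87 - 1.42*m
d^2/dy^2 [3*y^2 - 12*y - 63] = 6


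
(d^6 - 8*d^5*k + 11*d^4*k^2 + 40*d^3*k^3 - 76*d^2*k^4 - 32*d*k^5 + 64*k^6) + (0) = d^6 - 8*d^5*k + 11*d^4*k^2 + 40*d^3*k^3 - 76*d^2*k^4 - 32*d*k^5 + 64*k^6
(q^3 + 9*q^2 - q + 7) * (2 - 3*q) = -3*q^4 - 25*q^3 + 21*q^2 - 23*q + 14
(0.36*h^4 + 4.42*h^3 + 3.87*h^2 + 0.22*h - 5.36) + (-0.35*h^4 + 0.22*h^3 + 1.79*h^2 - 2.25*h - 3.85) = 0.01*h^4 + 4.64*h^3 + 5.66*h^2 - 2.03*h - 9.21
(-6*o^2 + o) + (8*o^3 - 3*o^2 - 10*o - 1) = 8*o^3 - 9*o^2 - 9*o - 1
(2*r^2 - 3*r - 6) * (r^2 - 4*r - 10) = 2*r^4 - 11*r^3 - 14*r^2 + 54*r + 60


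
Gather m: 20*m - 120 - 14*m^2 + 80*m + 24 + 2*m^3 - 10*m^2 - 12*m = 2*m^3 - 24*m^2 + 88*m - 96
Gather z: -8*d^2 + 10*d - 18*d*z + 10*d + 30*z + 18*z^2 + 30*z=-8*d^2 + 20*d + 18*z^2 + z*(60 - 18*d)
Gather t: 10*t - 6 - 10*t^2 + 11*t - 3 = -10*t^2 + 21*t - 9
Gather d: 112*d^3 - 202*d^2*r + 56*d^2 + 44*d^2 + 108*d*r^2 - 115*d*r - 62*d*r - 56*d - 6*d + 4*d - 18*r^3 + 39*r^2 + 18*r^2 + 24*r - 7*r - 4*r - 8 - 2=112*d^3 + d^2*(100 - 202*r) + d*(108*r^2 - 177*r - 58) - 18*r^3 + 57*r^2 + 13*r - 10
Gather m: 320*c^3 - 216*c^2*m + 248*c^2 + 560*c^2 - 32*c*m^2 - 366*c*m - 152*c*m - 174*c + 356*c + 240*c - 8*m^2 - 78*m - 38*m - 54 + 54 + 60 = 320*c^3 + 808*c^2 + 422*c + m^2*(-32*c - 8) + m*(-216*c^2 - 518*c - 116) + 60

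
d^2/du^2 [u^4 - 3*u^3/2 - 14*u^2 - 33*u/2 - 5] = 12*u^2 - 9*u - 28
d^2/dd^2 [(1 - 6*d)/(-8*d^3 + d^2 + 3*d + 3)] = 2*(-(6*d - 1)*(-24*d^2 + 2*d + 3)^2 + (-144*d^2 + 12*d - (6*d - 1)*(24*d - 1) + 18)*(-8*d^3 + d^2 + 3*d + 3))/(-8*d^3 + d^2 + 3*d + 3)^3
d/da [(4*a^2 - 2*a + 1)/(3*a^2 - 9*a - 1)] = (-30*a^2 - 14*a + 11)/(9*a^4 - 54*a^3 + 75*a^2 + 18*a + 1)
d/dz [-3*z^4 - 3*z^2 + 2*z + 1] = -12*z^3 - 6*z + 2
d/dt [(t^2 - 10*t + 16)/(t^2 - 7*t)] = (3*t^2 - 32*t + 112)/(t^2*(t^2 - 14*t + 49))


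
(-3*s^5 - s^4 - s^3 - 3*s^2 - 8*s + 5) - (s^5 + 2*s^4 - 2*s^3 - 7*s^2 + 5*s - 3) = -4*s^5 - 3*s^4 + s^3 + 4*s^2 - 13*s + 8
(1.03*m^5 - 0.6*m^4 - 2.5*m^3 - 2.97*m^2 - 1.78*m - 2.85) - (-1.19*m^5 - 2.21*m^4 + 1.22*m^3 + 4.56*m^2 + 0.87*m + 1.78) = 2.22*m^5 + 1.61*m^4 - 3.72*m^3 - 7.53*m^2 - 2.65*m - 4.63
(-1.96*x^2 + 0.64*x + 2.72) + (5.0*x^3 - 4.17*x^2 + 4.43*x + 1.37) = 5.0*x^3 - 6.13*x^2 + 5.07*x + 4.09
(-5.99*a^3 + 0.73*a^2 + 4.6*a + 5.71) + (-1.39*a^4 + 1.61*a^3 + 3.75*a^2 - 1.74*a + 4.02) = -1.39*a^4 - 4.38*a^3 + 4.48*a^2 + 2.86*a + 9.73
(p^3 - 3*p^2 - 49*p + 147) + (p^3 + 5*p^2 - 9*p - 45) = 2*p^3 + 2*p^2 - 58*p + 102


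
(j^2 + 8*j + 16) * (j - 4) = j^3 + 4*j^2 - 16*j - 64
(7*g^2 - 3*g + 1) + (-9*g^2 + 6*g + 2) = -2*g^2 + 3*g + 3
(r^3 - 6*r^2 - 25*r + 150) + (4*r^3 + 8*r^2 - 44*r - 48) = 5*r^3 + 2*r^2 - 69*r + 102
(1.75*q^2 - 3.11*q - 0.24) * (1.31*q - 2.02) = 2.2925*q^3 - 7.6091*q^2 + 5.9678*q + 0.4848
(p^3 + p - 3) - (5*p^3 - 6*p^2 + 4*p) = -4*p^3 + 6*p^2 - 3*p - 3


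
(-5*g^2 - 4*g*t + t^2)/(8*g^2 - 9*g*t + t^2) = (-5*g^2 - 4*g*t + t^2)/(8*g^2 - 9*g*t + t^2)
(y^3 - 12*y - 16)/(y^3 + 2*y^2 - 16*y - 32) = (y + 2)/(y + 4)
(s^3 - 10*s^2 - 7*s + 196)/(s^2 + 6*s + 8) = (s^2 - 14*s + 49)/(s + 2)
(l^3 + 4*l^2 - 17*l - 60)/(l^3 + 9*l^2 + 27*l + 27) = (l^2 + l - 20)/(l^2 + 6*l + 9)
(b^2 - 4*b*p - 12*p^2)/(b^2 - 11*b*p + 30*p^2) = (-b - 2*p)/(-b + 5*p)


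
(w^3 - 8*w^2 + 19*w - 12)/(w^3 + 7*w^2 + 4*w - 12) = (w^2 - 7*w + 12)/(w^2 + 8*w + 12)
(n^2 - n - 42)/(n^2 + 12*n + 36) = (n - 7)/(n + 6)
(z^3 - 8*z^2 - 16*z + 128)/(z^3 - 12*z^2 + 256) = (z - 4)/(z - 8)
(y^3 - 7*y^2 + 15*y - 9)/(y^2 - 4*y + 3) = y - 3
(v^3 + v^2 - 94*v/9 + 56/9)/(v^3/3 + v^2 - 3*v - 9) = (9*v^3 + 9*v^2 - 94*v + 56)/(3*(v^3 + 3*v^2 - 9*v - 27))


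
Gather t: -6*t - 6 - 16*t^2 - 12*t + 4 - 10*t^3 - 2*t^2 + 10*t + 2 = -10*t^3 - 18*t^2 - 8*t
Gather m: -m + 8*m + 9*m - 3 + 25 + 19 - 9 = 16*m + 32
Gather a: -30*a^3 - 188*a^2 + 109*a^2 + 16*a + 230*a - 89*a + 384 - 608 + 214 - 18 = -30*a^3 - 79*a^2 + 157*a - 28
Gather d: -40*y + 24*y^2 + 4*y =24*y^2 - 36*y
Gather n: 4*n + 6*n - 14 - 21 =10*n - 35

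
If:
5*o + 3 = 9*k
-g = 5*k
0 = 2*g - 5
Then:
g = 5/2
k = -1/2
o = -3/2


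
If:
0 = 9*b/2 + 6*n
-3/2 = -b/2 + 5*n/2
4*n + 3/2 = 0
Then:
No Solution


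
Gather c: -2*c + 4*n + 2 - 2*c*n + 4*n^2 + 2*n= c*(-2*n - 2) + 4*n^2 + 6*n + 2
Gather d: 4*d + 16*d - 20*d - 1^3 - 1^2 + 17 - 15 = 0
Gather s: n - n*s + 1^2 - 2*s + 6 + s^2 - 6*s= n + s^2 + s*(-n - 8) + 7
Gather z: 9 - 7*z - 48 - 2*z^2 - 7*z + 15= -2*z^2 - 14*z - 24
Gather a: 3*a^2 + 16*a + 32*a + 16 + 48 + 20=3*a^2 + 48*a + 84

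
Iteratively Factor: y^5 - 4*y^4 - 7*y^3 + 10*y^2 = (y)*(y^4 - 4*y^3 - 7*y^2 + 10*y) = y*(y - 1)*(y^3 - 3*y^2 - 10*y) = y*(y - 1)*(y + 2)*(y^2 - 5*y) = y^2*(y - 1)*(y + 2)*(y - 5)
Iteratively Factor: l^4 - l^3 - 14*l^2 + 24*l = (l - 2)*(l^3 + l^2 - 12*l) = (l - 2)*(l + 4)*(l^2 - 3*l) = (l - 3)*(l - 2)*(l + 4)*(l)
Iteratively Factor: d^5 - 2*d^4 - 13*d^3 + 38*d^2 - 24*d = (d)*(d^4 - 2*d^3 - 13*d^2 + 38*d - 24) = d*(d - 1)*(d^3 - d^2 - 14*d + 24) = d*(d - 1)*(d + 4)*(d^2 - 5*d + 6) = d*(d - 2)*(d - 1)*(d + 4)*(d - 3)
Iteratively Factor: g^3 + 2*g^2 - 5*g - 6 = (g + 3)*(g^2 - g - 2) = (g + 1)*(g + 3)*(g - 2)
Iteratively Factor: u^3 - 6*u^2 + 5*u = (u - 1)*(u^2 - 5*u) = (u - 5)*(u - 1)*(u)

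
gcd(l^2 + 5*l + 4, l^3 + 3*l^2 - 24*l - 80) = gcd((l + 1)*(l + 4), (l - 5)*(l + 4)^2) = l + 4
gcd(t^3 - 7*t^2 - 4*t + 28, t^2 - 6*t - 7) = t - 7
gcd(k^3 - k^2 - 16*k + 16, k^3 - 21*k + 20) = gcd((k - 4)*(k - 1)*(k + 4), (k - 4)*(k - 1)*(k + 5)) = k^2 - 5*k + 4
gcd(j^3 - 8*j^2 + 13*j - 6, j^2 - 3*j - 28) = 1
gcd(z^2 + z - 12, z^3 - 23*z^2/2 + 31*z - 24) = 1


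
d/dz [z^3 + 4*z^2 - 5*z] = 3*z^2 + 8*z - 5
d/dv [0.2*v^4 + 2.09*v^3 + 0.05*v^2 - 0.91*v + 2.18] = 0.8*v^3 + 6.27*v^2 + 0.1*v - 0.91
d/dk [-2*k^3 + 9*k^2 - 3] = 6*k*(3 - k)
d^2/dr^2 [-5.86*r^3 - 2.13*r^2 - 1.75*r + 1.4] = -35.16*r - 4.26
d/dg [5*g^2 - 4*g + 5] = 10*g - 4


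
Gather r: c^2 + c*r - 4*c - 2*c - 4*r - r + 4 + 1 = c^2 - 6*c + r*(c - 5) + 5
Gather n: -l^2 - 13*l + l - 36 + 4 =-l^2 - 12*l - 32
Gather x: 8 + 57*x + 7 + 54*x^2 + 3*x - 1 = 54*x^2 + 60*x + 14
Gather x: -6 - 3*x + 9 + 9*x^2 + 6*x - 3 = 9*x^2 + 3*x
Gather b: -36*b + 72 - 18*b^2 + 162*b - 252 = -18*b^2 + 126*b - 180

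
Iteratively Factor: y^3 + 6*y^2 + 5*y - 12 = (y + 4)*(y^2 + 2*y - 3) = (y + 3)*(y + 4)*(y - 1)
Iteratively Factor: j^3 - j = (j - 1)*(j^2 + j) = j*(j - 1)*(j + 1)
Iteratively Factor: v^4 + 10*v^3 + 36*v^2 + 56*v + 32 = (v + 2)*(v^3 + 8*v^2 + 20*v + 16) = (v + 2)^2*(v^2 + 6*v + 8) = (v + 2)^2*(v + 4)*(v + 2)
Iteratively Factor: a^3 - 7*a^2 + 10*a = (a - 5)*(a^2 - 2*a) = (a - 5)*(a - 2)*(a)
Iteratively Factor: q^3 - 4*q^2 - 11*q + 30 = (q - 5)*(q^2 + q - 6) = (q - 5)*(q + 3)*(q - 2)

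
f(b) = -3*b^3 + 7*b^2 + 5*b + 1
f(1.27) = 12.50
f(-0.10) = 0.57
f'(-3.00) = -118.00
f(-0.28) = 0.21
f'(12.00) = -1123.00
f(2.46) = 11.00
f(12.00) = -4115.00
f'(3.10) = -38.09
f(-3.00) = 130.00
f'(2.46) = -15.02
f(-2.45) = 74.89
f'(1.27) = 8.26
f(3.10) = -5.60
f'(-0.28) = 0.37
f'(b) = -9*b^2 + 14*b + 5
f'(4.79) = -134.44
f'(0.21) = 7.54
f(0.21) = 2.33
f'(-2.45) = -83.32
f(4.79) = -144.15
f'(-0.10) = 3.51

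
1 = 1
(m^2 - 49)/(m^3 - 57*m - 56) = (m - 7)/(m^2 - 7*m - 8)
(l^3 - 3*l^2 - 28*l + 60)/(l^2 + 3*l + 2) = (l^3 - 3*l^2 - 28*l + 60)/(l^2 + 3*l + 2)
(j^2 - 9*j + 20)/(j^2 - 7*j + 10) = (j - 4)/(j - 2)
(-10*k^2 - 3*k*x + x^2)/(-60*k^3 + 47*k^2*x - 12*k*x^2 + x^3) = (2*k + x)/(12*k^2 - 7*k*x + x^2)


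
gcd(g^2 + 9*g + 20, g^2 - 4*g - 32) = g + 4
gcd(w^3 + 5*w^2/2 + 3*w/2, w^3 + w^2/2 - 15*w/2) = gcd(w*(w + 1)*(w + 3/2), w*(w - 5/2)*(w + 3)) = w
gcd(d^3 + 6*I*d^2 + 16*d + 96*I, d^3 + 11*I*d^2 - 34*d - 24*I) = d^2 + 10*I*d - 24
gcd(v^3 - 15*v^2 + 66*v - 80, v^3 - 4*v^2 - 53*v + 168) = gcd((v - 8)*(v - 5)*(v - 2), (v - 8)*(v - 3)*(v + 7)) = v - 8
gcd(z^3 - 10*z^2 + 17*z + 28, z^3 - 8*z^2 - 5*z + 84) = z^2 - 11*z + 28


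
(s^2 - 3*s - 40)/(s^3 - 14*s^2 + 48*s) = (s + 5)/(s*(s - 6))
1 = 1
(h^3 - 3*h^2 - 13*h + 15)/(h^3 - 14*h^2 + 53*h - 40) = (h + 3)/(h - 8)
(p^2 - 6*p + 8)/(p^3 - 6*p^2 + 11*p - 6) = (p - 4)/(p^2 - 4*p + 3)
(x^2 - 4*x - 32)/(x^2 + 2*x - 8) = (x - 8)/(x - 2)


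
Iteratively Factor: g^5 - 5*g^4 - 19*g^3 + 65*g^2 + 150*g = (g - 5)*(g^4 - 19*g^2 - 30*g) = (g - 5)*(g + 3)*(g^3 - 3*g^2 - 10*g) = (g - 5)*(g + 2)*(g + 3)*(g^2 - 5*g) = g*(g - 5)*(g + 2)*(g + 3)*(g - 5)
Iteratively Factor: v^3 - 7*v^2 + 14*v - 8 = (v - 2)*(v^2 - 5*v + 4) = (v - 4)*(v - 2)*(v - 1)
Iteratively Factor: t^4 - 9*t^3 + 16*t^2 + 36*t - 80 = (t - 4)*(t^3 - 5*t^2 - 4*t + 20) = (t - 4)*(t + 2)*(t^2 - 7*t + 10) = (t - 4)*(t - 2)*(t + 2)*(t - 5)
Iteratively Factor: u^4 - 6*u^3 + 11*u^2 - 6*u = (u - 3)*(u^3 - 3*u^2 + 2*u) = u*(u - 3)*(u^2 - 3*u + 2) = u*(u - 3)*(u - 1)*(u - 2)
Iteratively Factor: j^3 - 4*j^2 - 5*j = (j - 5)*(j^2 + j) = (j - 5)*(j + 1)*(j)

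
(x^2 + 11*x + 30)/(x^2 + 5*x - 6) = (x + 5)/(x - 1)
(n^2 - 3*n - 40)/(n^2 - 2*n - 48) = (n + 5)/(n + 6)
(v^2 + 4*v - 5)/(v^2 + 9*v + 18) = (v^2 + 4*v - 5)/(v^2 + 9*v + 18)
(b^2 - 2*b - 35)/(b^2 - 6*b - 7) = (b + 5)/(b + 1)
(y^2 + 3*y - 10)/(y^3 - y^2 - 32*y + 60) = (y + 5)/(y^2 + y - 30)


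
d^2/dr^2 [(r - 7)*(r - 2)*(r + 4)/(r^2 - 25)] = 6*(r^3 - 69*r^2 + 75*r - 575)/(r^6 - 75*r^4 + 1875*r^2 - 15625)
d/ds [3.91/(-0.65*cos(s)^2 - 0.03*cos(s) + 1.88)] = -(5.083*cos(s) + 0.1173)*sin(s)/(0.65*cos(s)^2 + 0.03*cos(s) - 1.88)^2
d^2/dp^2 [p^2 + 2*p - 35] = 2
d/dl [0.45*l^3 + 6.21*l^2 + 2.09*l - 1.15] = 1.35*l^2 + 12.42*l + 2.09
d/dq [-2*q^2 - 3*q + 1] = -4*q - 3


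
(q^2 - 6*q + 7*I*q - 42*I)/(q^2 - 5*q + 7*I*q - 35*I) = (q - 6)/(q - 5)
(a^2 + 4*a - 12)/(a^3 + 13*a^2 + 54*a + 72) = (a - 2)/(a^2 + 7*a + 12)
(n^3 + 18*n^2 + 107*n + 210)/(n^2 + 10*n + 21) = (n^2 + 11*n + 30)/(n + 3)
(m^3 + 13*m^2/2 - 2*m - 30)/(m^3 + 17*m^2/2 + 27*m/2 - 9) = (2*m^2 + m - 10)/(2*m^2 + 5*m - 3)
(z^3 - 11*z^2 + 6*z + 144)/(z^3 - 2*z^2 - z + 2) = (z^3 - 11*z^2 + 6*z + 144)/(z^3 - 2*z^2 - z + 2)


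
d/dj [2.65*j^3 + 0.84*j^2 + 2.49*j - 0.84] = 7.95*j^2 + 1.68*j + 2.49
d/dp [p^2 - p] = 2*p - 1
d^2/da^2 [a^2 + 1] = 2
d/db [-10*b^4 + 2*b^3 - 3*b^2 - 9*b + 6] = -40*b^3 + 6*b^2 - 6*b - 9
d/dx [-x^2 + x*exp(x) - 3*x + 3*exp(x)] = x*exp(x) - 2*x + 4*exp(x) - 3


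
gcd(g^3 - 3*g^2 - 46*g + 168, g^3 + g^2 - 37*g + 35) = g + 7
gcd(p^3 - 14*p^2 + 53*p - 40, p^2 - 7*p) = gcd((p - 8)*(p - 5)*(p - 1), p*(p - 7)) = 1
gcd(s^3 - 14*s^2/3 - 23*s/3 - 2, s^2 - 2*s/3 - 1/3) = s + 1/3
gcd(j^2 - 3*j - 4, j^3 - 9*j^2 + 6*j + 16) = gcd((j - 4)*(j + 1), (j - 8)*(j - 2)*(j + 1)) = j + 1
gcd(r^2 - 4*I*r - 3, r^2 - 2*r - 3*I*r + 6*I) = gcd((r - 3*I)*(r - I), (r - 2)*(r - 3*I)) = r - 3*I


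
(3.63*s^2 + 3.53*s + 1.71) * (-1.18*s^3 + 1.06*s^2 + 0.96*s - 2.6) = -4.2834*s^5 - 0.3176*s^4 + 5.2088*s^3 - 4.2366*s^2 - 7.5364*s - 4.446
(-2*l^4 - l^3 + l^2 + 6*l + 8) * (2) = -4*l^4 - 2*l^3 + 2*l^2 + 12*l + 16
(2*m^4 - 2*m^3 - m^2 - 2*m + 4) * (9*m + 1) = 18*m^5 - 16*m^4 - 11*m^3 - 19*m^2 + 34*m + 4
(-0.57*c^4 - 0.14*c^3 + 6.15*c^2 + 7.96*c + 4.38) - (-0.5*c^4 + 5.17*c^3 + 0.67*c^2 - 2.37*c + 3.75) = -0.07*c^4 - 5.31*c^3 + 5.48*c^2 + 10.33*c + 0.63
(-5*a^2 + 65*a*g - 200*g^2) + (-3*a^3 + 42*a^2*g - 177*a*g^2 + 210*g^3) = -3*a^3 + 42*a^2*g - 5*a^2 - 177*a*g^2 + 65*a*g + 210*g^3 - 200*g^2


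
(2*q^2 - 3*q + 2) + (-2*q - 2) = 2*q^2 - 5*q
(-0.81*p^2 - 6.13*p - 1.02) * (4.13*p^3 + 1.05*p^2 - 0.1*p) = -3.3453*p^5 - 26.1674*p^4 - 10.5681*p^3 - 0.458*p^2 + 0.102*p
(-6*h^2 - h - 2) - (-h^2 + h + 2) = -5*h^2 - 2*h - 4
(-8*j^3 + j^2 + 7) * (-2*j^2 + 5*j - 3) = 16*j^5 - 42*j^4 + 29*j^3 - 17*j^2 + 35*j - 21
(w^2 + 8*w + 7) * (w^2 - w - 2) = w^4 + 7*w^3 - 3*w^2 - 23*w - 14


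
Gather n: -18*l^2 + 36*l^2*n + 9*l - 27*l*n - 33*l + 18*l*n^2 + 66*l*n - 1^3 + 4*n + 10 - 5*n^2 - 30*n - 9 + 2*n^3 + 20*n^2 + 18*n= -18*l^2 - 24*l + 2*n^3 + n^2*(18*l + 15) + n*(36*l^2 + 39*l - 8)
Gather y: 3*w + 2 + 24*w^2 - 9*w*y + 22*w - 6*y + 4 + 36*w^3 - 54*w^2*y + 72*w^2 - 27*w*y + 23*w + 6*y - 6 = 36*w^3 + 96*w^2 + 48*w + y*(-54*w^2 - 36*w)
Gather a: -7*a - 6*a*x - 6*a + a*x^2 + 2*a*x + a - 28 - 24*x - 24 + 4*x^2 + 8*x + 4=a*(x^2 - 4*x - 12) + 4*x^2 - 16*x - 48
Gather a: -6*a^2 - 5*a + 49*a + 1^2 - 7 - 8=-6*a^2 + 44*a - 14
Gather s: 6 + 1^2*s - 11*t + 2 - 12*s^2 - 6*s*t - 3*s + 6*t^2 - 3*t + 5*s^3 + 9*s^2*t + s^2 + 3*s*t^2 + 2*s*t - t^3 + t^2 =5*s^3 + s^2*(9*t - 11) + s*(3*t^2 - 4*t - 2) - t^3 + 7*t^2 - 14*t + 8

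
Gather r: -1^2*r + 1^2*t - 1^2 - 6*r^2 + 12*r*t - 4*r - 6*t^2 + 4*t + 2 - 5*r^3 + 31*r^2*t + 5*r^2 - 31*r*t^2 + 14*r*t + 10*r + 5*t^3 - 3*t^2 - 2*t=-5*r^3 + r^2*(31*t - 1) + r*(-31*t^2 + 26*t + 5) + 5*t^3 - 9*t^2 + 3*t + 1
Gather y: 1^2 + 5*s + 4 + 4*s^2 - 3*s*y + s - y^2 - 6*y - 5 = 4*s^2 + 6*s - y^2 + y*(-3*s - 6)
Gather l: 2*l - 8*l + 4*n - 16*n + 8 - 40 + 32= -6*l - 12*n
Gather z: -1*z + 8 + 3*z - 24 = 2*z - 16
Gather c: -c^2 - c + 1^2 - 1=-c^2 - c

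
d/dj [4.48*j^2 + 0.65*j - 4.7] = 8.96*j + 0.65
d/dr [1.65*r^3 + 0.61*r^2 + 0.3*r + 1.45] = 4.95*r^2 + 1.22*r + 0.3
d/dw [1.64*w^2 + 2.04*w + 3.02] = 3.28*w + 2.04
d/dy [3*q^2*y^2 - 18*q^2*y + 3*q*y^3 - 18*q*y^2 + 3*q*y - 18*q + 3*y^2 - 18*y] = 6*q^2*y - 18*q^2 + 9*q*y^2 - 36*q*y + 3*q + 6*y - 18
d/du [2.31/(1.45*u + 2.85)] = -3.3495/(1.45*u + 2.85)^2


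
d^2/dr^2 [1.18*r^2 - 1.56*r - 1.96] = 2.36000000000000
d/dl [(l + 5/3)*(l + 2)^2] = (l + 2)*(9*l + 16)/3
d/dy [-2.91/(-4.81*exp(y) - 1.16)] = -13.9971*exp(y)/(4.81*exp(y) + 1.16)^2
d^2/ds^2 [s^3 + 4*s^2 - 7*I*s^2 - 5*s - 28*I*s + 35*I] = 6*s + 8 - 14*I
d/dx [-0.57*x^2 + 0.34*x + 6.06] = 0.34 - 1.14*x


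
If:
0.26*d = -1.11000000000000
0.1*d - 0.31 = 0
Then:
No Solution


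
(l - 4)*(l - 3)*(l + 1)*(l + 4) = l^4 - 2*l^3 - 19*l^2 + 32*l + 48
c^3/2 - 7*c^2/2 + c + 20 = (c/2 + 1)*(c - 5)*(c - 4)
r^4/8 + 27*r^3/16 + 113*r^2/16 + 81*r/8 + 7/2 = (r/4 + 1)*(r/2 + 1)*(r + 1/2)*(r + 7)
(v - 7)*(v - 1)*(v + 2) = v^3 - 6*v^2 - 9*v + 14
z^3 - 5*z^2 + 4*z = z*(z - 4)*(z - 1)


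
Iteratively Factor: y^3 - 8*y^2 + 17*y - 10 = (y - 1)*(y^2 - 7*y + 10) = (y - 5)*(y - 1)*(y - 2)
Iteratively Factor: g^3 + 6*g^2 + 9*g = (g + 3)*(g^2 + 3*g) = g*(g + 3)*(g + 3)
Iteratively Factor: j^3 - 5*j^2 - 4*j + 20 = (j - 5)*(j^2 - 4) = (j - 5)*(j + 2)*(j - 2)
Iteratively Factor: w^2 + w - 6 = (w + 3)*(w - 2)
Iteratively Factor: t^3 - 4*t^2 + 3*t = (t)*(t^2 - 4*t + 3) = t*(t - 3)*(t - 1)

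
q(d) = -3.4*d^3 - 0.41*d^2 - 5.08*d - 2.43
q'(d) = -10.2*d^2 - 0.82*d - 5.08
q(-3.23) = 124.28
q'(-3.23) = -108.85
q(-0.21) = -1.35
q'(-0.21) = -5.36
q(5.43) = -586.45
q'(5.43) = -310.28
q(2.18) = -50.68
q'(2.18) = -55.34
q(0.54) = -5.83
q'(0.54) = -8.50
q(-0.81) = 3.22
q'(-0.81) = -11.11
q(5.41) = -580.27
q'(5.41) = -308.05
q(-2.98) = 99.04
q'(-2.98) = -93.22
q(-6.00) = 747.69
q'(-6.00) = -367.36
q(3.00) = -113.16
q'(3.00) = -99.34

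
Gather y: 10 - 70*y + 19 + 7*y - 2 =27 - 63*y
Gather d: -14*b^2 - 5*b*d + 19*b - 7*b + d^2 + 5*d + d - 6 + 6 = -14*b^2 + 12*b + d^2 + d*(6 - 5*b)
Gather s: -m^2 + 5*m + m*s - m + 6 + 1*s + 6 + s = -m^2 + 4*m + s*(m + 2) + 12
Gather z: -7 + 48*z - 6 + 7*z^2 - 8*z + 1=7*z^2 + 40*z - 12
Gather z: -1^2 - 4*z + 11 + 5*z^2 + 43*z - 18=5*z^2 + 39*z - 8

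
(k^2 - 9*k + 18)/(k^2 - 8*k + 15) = (k - 6)/(k - 5)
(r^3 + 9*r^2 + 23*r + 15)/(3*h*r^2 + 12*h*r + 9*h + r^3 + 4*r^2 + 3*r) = (r + 5)/(3*h + r)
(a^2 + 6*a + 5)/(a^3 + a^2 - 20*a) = (a + 1)/(a*(a - 4))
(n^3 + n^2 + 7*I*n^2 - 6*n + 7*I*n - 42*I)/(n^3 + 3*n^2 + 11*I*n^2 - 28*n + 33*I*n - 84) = (n - 2)/(n + 4*I)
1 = 1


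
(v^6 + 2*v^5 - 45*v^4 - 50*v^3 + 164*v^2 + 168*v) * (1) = v^6 + 2*v^5 - 45*v^4 - 50*v^3 + 164*v^2 + 168*v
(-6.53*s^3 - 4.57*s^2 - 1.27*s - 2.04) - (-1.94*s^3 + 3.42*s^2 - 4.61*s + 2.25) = -4.59*s^3 - 7.99*s^2 + 3.34*s - 4.29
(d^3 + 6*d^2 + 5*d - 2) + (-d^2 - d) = d^3 + 5*d^2 + 4*d - 2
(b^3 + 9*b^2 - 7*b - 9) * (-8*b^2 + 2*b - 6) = -8*b^5 - 70*b^4 + 68*b^3 + 4*b^2 + 24*b + 54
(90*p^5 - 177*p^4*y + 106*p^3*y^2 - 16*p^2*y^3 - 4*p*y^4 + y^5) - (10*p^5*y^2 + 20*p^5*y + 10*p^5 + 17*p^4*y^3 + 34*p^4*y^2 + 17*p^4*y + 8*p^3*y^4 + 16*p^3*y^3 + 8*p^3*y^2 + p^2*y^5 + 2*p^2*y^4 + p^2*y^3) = -10*p^5*y^2 - 20*p^5*y + 80*p^5 - 17*p^4*y^3 - 34*p^4*y^2 - 194*p^4*y - 8*p^3*y^4 - 16*p^3*y^3 + 98*p^3*y^2 - p^2*y^5 - 2*p^2*y^4 - 17*p^2*y^3 - 4*p*y^4 + y^5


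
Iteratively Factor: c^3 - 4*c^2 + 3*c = (c)*(c^2 - 4*c + 3) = c*(c - 3)*(c - 1)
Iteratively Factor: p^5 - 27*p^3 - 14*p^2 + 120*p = (p)*(p^4 - 27*p^2 - 14*p + 120) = p*(p - 5)*(p^3 + 5*p^2 - 2*p - 24) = p*(p - 5)*(p + 4)*(p^2 + p - 6) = p*(p - 5)*(p - 2)*(p + 4)*(p + 3)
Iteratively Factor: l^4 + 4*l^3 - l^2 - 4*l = (l)*(l^3 + 4*l^2 - l - 4) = l*(l + 4)*(l^2 - 1) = l*(l + 1)*(l + 4)*(l - 1)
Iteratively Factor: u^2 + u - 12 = (u - 3)*(u + 4)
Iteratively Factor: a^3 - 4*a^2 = (a - 4)*(a^2) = a*(a - 4)*(a)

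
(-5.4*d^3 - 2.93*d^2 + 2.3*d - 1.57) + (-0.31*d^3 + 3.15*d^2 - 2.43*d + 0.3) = -5.71*d^3 + 0.22*d^2 - 0.13*d - 1.27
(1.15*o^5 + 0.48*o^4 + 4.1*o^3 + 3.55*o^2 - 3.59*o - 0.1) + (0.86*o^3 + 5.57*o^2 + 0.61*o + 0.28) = 1.15*o^5 + 0.48*o^4 + 4.96*o^3 + 9.12*o^2 - 2.98*o + 0.18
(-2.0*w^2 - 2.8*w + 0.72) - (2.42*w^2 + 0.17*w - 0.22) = -4.42*w^2 - 2.97*w + 0.94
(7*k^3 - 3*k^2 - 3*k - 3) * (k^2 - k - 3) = 7*k^5 - 10*k^4 - 21*k^3 + 9*k^2 + 12*k + 9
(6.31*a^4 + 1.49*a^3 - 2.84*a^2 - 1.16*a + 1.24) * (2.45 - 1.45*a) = -9.1495*a^5 + 13.299*a^4 + 7.7685*a^3 - 5.276*a^2 - 4.64*a + 3.038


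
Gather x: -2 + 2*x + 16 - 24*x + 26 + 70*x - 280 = 48*x - 240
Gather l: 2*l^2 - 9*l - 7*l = 2*l^2 - 16*l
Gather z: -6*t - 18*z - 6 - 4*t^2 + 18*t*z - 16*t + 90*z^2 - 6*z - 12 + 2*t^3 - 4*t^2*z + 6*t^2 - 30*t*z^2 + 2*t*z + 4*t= 2*t^3 + 2*t^2 - 18*t + z^2*(90 - 30*t) + z*(-4*t^2 + 20*t - 24) - 18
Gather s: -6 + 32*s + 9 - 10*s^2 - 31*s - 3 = -10*s^2 + s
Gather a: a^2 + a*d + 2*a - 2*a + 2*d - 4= a^2 + a*d + 2*d - 4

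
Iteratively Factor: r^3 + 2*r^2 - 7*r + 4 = (r - 1)*(r^2 + 3*r - 4) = (r - 1)*(r + 4)*(r - 1)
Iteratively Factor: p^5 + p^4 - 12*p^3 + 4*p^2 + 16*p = (p + 4)*(p^4 - 3*p^3 + 4*p) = (p + 1)*(p + 4)*(p^3 - 4*p^2 + 4*p) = (p - 2)*(p + 1)*(p + 4)*(p^2 - 2*p) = (p - 2)^2*(p + 1)*(p + 4)*(p)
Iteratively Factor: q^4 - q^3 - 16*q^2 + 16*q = (q + 4)*(q^3 - 5*q^2 + 4*q) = (q - 1)*(q + 4)*(q^2 - 4*q) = (q - 4)*(q - 1)*(q + 4)*(q)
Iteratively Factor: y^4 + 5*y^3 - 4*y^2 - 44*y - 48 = (y - 3)*(y^3 + 8*y^2 + 20*y + 16) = (y - 3)*(y + 2)*(y^2 + 6*y + 8) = (y - 3)*(y + 2)*(y + 4)*(y + 2)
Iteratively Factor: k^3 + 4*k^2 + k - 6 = (k + 3)*(k^2 + k - 2) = (k + 2)*(k + 3)*(k - 1)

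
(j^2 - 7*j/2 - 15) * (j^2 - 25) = j^4 - 7*j^3/2 - 40*j^2 + 175*j/2 + 375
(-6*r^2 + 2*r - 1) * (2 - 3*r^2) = 18*r^4 - 6*r^3 - 9*r^2 + 4*r - 2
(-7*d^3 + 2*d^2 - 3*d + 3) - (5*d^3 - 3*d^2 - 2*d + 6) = -12*d^3 + 5*d^2 - d - 3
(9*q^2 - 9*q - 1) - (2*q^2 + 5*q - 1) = 7*q^2 - 14*q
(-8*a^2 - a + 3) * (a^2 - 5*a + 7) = -8*a^4 + 39*a^3 - 48*a^2 - 22*a + 21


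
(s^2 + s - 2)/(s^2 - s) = (s + 2)/s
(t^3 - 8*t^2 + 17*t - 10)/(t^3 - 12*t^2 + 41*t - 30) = (t - 2)/(t - 6)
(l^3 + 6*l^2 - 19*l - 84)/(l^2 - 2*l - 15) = (l^2 + 3*l - 28)/(l - 5)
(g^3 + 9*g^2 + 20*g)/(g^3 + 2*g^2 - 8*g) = (g + 5)/(g - 2)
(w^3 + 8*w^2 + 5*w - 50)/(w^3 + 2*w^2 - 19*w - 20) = (w^2 + 3*w - 10)/(w^2 - 3*w - 4)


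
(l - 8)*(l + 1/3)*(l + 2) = l^3 - 17*l^2/3 - 18*l - 16/3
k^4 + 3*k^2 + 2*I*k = k*(k - 2*I)*(k + I)^2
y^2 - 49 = (y - 7)*(y + 7)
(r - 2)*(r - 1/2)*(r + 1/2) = r^3 - 2*r^2 - r/4 + 1/2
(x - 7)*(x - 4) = x^2 - 11*x + 28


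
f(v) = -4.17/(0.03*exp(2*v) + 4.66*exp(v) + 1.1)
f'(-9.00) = 0.00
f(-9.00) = -3.79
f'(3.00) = 0.04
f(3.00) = -0.04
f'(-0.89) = 0.88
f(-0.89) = -1.38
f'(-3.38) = 0.42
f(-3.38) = -3.31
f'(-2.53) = 0.72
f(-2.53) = -2.83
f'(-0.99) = 0.90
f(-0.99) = -1.47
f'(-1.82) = 0.92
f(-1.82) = -2.25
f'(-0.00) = 0.59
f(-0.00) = -0.72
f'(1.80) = 0.14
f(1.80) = -0.14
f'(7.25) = 0.00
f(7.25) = -0.00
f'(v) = -4.17*(-0.06*exp(2*v) - 4.66*exp(v))/(0.03*exp(2*v) + 4.66*exp(v) + 1.1)^2 = (0.2502*exp(v) + 19.4322)*exp(v)/(0.03*exp(2*v) + 4.66*exp(v) + 1.1)^2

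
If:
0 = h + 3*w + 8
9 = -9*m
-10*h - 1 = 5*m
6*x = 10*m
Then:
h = 2/5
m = -1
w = -14/5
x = -5/3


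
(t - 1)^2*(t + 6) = t^3 + 4*t^2 - 11*t + 6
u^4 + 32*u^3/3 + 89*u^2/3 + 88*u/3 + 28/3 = (u + 2/3)*(u + 1)*(u + 2)*(u + 7)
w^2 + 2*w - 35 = (w - 5)*(w + 7)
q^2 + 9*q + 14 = (q + 2)*(q + 7)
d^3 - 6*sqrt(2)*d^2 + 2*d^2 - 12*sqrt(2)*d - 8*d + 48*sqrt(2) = (d - 2)*(d + 4)*(d - 6*sqrt(2))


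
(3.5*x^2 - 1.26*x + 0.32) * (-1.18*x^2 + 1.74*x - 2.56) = -4.13*x^4 + 7.5768*x^3 - 11.53*x^2 + 3.7824*x - 0.8192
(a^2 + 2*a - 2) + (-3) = a^2 + 2*a - 5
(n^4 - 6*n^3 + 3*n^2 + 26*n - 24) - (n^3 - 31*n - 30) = n^4 - 7*n^3 + 3*n^2 + 57*n + 6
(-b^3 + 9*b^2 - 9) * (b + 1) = -b^4 + 8*b^3 + 9*b^2 - 9*b - 9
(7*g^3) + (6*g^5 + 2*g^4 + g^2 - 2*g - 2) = 6*g^5 + 2*g^4 + 7*g^3 + g^2 - 2*g - 2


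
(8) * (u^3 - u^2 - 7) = 8*u^3 - 8*u^2 - 56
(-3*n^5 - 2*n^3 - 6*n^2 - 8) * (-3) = 9*n^5 + 6*n^3 + 18*n^2 + 24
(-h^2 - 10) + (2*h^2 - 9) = h^2 - 19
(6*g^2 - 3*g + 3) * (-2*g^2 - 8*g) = -12*g^4 - 42*g^3 + 18*g^2 - 24*g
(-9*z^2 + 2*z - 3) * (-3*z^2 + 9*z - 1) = 27*z^4 - 87*z^3 + 36*z^2 - 29*z + 3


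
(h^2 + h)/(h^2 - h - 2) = h/(h - 2)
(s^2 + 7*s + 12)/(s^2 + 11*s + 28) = (s + 3)/(s + 7)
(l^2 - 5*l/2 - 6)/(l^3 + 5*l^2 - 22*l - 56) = (l + 3/2)/(l^2 + 9*l + 14)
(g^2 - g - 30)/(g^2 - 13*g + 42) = (g + 5)/(g - 7)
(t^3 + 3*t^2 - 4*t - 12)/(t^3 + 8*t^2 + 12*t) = (t^2 + t - 6)/(t*(t + 6))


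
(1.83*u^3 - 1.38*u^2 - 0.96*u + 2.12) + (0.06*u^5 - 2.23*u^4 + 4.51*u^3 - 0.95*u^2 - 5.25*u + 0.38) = 0.06*u^5 - 2.23*u^4 + 6.34*u^3 - 2.33*u^2 - 6.21*u + 2.5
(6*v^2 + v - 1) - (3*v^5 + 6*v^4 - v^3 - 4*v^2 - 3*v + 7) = -3*v^5 - 6*v^4 + v^3 + 10*v^2 + 4*v - 8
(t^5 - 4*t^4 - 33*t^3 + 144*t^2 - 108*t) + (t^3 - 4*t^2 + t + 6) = t^5 - 4*t^4 - 32*t^3 + 140*t^2 - 107*t + 6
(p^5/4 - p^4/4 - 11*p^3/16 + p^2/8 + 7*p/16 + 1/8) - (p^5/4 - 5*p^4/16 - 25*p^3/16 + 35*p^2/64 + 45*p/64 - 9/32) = p^4/16 + 7*p^3/8 - 27*p^2/64 - 17*p/64 + 13/32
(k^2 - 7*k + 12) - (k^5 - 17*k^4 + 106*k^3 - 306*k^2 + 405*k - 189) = -k^5 + 17*k^4 - 106*k^3 + 307*k^2 - 412*k + 201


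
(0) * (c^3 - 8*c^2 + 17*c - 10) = 0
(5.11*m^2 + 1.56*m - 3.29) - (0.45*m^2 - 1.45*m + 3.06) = 4.66*m^2 + 3.01*m - 6.35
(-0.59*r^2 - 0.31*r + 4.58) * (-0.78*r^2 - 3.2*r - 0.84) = 0.4602*r^4 + 2.1298*r^3 - 2.0848*r^2 - 14.3956*r - 3.8472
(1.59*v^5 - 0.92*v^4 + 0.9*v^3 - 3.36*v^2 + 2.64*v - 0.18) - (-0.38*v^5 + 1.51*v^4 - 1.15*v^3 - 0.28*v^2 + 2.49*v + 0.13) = 1.97*v^5 - 2.43*v^4 + 2.05*v^3 - 3.08*v^2 + 0.15*v - 0.31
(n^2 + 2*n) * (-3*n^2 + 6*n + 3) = -3*n^4 + 15*n^2 + 6*n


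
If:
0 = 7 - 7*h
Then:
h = 1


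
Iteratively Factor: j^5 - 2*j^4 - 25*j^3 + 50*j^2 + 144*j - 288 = (j + 4)*(j^4 - 6*j^3 - j^2 + 54*j - 72) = (j - 3)*(j + 4)*(j^3 - 3*j^2 - 10*j + 24) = (j - 3)*(j - 2)*(j + 4)*(j^2 - j - 12) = (j - 4)*(j - 3)*(j - 2)*(j + 4)*(j + 3)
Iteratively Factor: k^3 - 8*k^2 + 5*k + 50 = (k + 2)*(k^2 - 10*k + 25) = (k - 5)*(k + 2)*(k - 5)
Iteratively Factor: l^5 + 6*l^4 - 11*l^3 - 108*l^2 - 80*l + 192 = (l - 1)*(l^4 + 7*l^3 - 4*l^2 - 112*l - 192) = (l - 1)*(l + 3)*(l^3 + 4*l^2 - 16*l - 64) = (l - 4)*(l - 1)*(l + 3)*(l^2 + 8*l + 16) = (l - 4)*(l - 1)*(l + 3)*(l + 4)*(l + 4)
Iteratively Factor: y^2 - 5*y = (y)*(y - 5)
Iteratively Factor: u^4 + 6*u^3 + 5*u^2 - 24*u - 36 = (u + 2)*(u^3 + 4*u^2 - 3*u - 18) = (u + 2)*(u + 3)*(u^2 + u - 6) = (u + 2)*(u + 3)^2*(u - 2)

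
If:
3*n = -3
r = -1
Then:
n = -1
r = -1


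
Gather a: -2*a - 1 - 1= -2*a - 2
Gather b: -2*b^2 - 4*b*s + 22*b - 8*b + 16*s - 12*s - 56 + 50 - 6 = -2*b^2 + b*(14 - 4*s) + 4*s - 12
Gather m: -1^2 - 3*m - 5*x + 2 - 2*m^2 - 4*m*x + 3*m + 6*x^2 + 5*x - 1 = -2*m^2 - 4*m*x + 6*x^2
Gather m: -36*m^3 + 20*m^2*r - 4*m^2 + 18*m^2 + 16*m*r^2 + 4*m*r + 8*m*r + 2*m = -36*m^3 + m^2*(20*r + 14) + m*(16*r^2 + 12*r + 2)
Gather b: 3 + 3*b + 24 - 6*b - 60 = -3*b - 33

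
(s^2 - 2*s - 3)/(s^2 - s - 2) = (s - 3)/(s - 2)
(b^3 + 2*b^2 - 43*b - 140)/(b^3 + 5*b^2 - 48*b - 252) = (b^2 + 9*b + 20)/(b^2 + 12*b + 36)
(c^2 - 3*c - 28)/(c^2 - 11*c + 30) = (c^2 - 3*c - 28)/(c^2 - 11*c + 30)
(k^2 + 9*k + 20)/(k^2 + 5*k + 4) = (k + 5)/(k + 1)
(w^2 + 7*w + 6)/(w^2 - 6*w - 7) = (w + 6)/(w - 7)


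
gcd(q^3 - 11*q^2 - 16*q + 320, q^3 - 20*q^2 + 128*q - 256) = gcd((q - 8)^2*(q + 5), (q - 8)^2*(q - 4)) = q^2 - 16*q + 64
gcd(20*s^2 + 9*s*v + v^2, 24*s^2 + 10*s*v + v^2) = 4*s + v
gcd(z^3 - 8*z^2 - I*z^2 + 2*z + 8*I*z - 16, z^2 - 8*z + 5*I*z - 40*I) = z - 8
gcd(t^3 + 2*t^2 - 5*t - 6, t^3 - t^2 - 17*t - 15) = t^2 + 4*t + 3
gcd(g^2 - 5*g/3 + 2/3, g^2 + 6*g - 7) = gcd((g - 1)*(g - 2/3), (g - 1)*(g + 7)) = g - 1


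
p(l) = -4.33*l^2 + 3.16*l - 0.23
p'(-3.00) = 29.14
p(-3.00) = -48.68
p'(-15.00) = 133.06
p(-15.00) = -1021.88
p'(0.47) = -0.91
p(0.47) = 0.30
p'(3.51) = -27.24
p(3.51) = -42.48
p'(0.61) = -2.12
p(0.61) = 0.09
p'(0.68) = -2.73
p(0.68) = -0.08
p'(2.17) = -15.63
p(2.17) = -13.76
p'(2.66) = -19.88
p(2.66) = -22.46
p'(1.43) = -9.22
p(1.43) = -4.57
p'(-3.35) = 32.17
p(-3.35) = -59.41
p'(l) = 3.16 - 8.66*l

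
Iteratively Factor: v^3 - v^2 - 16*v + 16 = (v - 4)*(v^2 + 3*v - 4) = (v - 4)*(v + 4)*(v - 1)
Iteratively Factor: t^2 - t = (t - 1)*(t)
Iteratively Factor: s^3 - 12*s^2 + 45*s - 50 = (s - 2)*(s^2 - 10*s + 25) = (s - 5)*(s - 2)*(s - 5)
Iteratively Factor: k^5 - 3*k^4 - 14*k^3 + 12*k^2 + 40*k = (k - 5)*(k^4 + 2*k^3 - 4*k^2 - 8*k) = (k - 5)*(k + 2)*(k^3 - 4*k) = k*(k - 5)*(k + 2)*(k^2 - 4) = k*(k - 5)*(k - 2)*(k + 2)*(k + 2)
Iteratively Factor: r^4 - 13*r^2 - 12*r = (r)*(r^3 - 13*r - 12) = r*(r - 4)*(r^2 + 4*r + 3) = r*(r - 4)*(r + 1)*(r + 3)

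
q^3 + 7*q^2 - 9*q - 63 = (q - 3)*(q + 3)*(q + 7)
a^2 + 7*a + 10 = (a + 2)*(a + 5)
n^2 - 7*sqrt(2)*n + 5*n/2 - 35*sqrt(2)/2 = (n + 5/2)*(n - 7*sqrt(2))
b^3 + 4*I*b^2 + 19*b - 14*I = (b - 2*I)*(b - I)*(b + 7*I)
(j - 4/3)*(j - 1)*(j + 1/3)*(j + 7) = j^4 + 5*j^3 - 121*j^2/9 + 13*j/3 + 28/9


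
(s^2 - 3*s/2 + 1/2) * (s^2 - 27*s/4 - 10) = s^4 - 33*s^3/4 + 5*s^2/8 + 93*s/8 - 5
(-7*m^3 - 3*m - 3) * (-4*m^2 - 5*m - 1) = 28*m^5 + 35*m^4 + 19*m^3 + 27*m^2 + 18*m + 3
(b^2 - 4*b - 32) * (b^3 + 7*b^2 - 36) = b^5 + 3*b^4 - 60*b^3 - 260*b^2 + 144*b + 1152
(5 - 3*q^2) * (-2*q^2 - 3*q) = 6*q^4 + 9*q^3 - 10*q^2 - 15*q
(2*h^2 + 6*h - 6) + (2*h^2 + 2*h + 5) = 4*h^2 + 8*h - 1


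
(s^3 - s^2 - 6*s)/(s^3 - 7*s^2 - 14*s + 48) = s*(s^2 - s - 6)/(s^3 - 7*s^2 - 14*s + 48)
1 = 1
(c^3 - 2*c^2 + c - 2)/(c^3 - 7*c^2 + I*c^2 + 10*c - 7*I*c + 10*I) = (c - I)/(c - 5)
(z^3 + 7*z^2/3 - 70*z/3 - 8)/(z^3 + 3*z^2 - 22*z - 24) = (z + 1/3)/(z + 1)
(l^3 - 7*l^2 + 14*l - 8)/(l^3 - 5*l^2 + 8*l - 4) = (l - 4)/(l - 2)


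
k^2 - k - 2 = (k - 2)*(k + 1)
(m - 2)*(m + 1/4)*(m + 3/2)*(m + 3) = m^4 + 11*m^3/4 - 31*m^2/8 - 81*m/8 - 9/4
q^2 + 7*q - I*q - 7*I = (q + 7)*(q - I)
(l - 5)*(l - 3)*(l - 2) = l^3 - 10*l^2 + 31*l - 30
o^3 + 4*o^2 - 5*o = o*(o - 1)*(o + 5)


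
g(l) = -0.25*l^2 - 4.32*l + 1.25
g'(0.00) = -4.32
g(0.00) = 1.25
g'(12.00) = -10.32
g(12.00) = -86.59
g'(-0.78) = -3.93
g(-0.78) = 4.47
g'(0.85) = -4.74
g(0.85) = -2.60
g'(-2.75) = -2.94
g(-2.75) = 11.24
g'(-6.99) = -0.82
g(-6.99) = 19.23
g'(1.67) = -5.16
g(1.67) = -6.66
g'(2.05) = -5.34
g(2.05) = -8.66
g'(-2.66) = -2.99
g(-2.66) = 10.97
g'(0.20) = -4.42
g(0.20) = 0.38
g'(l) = -0.5*l - 4.32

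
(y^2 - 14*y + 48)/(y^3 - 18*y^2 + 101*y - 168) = (y - 6)/(y^2 - 10*y + 21)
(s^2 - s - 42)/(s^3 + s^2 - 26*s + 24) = (s - 7)/(s^2 - 5*s + 4)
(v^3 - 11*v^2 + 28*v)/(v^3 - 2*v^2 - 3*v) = (-v^2 + 11*v - 28)/(-v^2 + 2*v + 3)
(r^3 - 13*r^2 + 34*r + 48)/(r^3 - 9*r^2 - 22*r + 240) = (r + 1)/(r + 5)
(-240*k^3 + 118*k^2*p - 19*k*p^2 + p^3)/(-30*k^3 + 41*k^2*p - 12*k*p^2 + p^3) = (-8*k + p)/(-k + p)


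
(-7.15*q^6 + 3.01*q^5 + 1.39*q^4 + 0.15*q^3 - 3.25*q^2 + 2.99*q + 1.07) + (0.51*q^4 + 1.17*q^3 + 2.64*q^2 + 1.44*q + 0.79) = -7.15*q^6 + 3.01*q^5 + 1.9*q^4 + 1.32*q^3 - 0.61*q^2 + 4.43*q + 1.86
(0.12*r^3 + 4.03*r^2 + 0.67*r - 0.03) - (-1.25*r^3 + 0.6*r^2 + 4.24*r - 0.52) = 1.37*r^3 + 3.43*r^2 - 3.57*r + 0.49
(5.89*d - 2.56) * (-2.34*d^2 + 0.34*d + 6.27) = -13.7826*d^3 + 7.993*d^2 + 36.0599*d - 16.0512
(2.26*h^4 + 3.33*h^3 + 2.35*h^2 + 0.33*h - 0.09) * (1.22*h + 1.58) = 2.7572*h^5 + 7.6334*h^4 + 8.1284*h^3 + 4.1156*h^2 + 0.4116*h - 0.1422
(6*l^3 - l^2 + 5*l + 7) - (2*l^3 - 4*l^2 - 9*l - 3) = 4*l^3 + 3*l^2 + 14*l + 10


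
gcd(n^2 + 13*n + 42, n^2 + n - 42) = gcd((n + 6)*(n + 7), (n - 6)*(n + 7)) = n + 7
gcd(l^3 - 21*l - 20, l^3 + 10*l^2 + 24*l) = l + 4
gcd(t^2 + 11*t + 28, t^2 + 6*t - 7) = t + 7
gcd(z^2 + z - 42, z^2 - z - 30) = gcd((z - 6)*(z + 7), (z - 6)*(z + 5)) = z - 6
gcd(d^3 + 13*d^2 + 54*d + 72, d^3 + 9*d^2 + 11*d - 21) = d + 3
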